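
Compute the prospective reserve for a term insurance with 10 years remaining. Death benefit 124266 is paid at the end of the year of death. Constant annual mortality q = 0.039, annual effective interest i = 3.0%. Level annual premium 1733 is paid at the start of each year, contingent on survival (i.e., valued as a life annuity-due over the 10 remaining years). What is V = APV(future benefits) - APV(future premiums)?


v = 1/(1+i) = 0.970874
APV(future benefits) per unit = sum_{k=0}^{9} k_p_x * q * v^(k+1) = 0.282679
APV(future benefits) = 124266 * 0.282679 = 35127.4147
Life annuity-due factor ä_{x:10} = sum_{k=0}^{9} k_p_x * v^k = 7.46563
APV(future premiums) = 1733 * 7.46563 = 12937.9375
V = 35127.4147 - 12937.9375
= 22189.4772


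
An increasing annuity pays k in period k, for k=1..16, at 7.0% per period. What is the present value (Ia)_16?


(Ia)_n = sum_{k=1}^{n} k * v^k, v = 1/(1+i)
v = 0.934579
Sum computed term by term:
(Ia)_16 = 66.9737


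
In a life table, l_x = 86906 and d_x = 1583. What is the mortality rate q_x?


q_x = d_x / l_x
= 1583 / 86906
= 0.0182


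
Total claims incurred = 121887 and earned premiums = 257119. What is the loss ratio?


Loss ratio = claims / premiums
= 121887 / 257119
= 0.474


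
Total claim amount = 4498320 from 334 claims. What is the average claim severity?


severity = total / number
= 4498320 / 334
= 13468.024


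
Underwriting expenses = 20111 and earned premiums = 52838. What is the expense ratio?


Expense ratio = expenses / premiums
= 20111 / 52838
= 0.3806


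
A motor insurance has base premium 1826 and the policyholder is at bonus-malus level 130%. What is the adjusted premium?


adjusted = base * BM_level / 100
= 1826 * 130 / 100
= 1826 * 1.3
= 2373.8


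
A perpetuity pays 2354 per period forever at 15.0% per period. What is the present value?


PV = PMT / i
= 2354 / 0.15
= 15693.3333


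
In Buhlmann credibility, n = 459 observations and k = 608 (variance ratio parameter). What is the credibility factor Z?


Z = n / (n + k)
= 459 / (459 + 608)
= 459 / 1067
= 0.4302


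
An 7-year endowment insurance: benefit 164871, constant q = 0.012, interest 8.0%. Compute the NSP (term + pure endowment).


Term component = 9973.8323
Pure endowment = 7_p_x * v^7 * benefit = 0.918964 * 0.58349 * 164871 = 88404.9526
NSP = 98378.7849


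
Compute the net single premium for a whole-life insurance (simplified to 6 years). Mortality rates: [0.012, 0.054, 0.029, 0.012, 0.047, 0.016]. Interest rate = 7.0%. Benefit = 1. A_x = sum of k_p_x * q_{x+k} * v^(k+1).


v = 0.934579
Year 0: k_p_x=1.0, q=0.012, term=0.011215
Year 1: k_p_x=0.988, q=0.054, term=0.0466
Year 2: k_p_x=0.934648, q=0.029, term=0.022126
Year 3: k_p_x=0.907543, q=0.012, term=0.008308
Year 4: k_p_x=0.896653, q=0.047, term=0.030047
Year 5: k_p_x=0.85451, q=0.016, term=0.00911
A_x = 0.1274


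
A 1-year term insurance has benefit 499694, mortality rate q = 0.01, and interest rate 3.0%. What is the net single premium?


NSP = benefit * q * v
v = 1/(1+i) = 0.970874
NSP = 499694 * 0.01 * 0.970874
= 4851.3981


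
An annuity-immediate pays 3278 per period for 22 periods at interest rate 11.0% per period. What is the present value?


PV = PMT * (1 - (1+i)^(-n)) / i
= 3278 * (1 - (1+0.11)^(-22)) / 0.11
= 3278 * (1 - 0.100669) / 0.11
= 3278 * 8.175739
= 26800.0727


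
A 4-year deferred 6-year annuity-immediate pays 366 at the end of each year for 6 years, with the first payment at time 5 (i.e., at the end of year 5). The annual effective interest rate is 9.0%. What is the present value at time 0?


PV at time 4 of the 6-year annuity-immediate:
a_n = 366 * (1-(1+0.09)^(-6))/0.09 = 1641.8462
Discount back 4 years to time 0:
PV = 1641.8462 * (1+0.09)^(-4)
= 1641.8462 * 0.708425
= 1163.1252


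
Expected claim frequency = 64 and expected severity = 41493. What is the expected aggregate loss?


E[S] = E[N] * E[X]
= 64 * 41493
= 2.6556e+06


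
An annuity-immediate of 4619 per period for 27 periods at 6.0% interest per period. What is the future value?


FV = PMT * ((1+i)^n - 1) / i
= 4619 * ((1.06)^27 - 1) / 0.06
= 4619 * (4.822346 - 1) / 0.06
= 294256.9317


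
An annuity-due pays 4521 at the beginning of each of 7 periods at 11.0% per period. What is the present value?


PV_due = PMT * (1-(1+i)^(-n))/i * (1+i)
PV_immediate = 21303.8393
PV_due = 21303.8393 * 1.11
= 23647.2616


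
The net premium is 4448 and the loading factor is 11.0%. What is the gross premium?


Gross = net * (1 + loading)
= 4448 * (1 + 0.11)
= 4448 * 1.11
= 4937.28


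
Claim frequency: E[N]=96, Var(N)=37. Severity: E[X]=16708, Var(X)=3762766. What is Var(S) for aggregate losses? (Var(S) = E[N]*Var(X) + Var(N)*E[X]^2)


Var(S) = E[N]*Var(X) + Var(N)*E[X]^2
= 96*3762766 + 37*16708^2
= 361225536 + 10328818768
= 1.0690e+10


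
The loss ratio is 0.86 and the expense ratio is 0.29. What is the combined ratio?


Combined ratio = loss ratio + expense ratio
= 0.86 + 0.29
= 1.15


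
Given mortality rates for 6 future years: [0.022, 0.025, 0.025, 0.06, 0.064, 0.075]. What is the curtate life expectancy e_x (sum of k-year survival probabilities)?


e_x = sum_{k=1}^{n} k_p_x
k_p_x values:
  1_p_x = 0.978
  2_p_x = 0.95355
  3_p_x = 0.929711
  4_p_x = 0.873929
  5_p_x = 0.817997
  6_p_x = 0.756647
e_x = 5.3098


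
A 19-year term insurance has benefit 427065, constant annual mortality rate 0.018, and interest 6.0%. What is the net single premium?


NSP = benefit * sum_{k=0}^{n-1} k_p_x * q * v^(k+1)
With constant q=0.018, v=0.943396
Sum = 0.176758
NSP = 427065 * 0.176758
= 75487.1204


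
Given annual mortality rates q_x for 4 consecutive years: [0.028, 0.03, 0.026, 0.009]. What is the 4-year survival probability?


p_k = 1 - q_k for each year
Survival = product of (1 - q_k)
= 0.972 * 0.97 * 0.974 * 0.991
= 0.9101


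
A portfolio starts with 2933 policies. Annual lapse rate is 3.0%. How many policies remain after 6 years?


remaining = initial * (1 - lapse)^years
= 2933 * (1 - 0.03)^6
= 2933 * 0.832972
= 2443.1069


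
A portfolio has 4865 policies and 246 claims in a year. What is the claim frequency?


frequency = claims / policies
= 246 / 4865
= 0.0506


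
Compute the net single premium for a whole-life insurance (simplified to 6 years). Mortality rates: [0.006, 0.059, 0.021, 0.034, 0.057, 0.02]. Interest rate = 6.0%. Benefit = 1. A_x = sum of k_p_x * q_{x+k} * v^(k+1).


v = 0.943396
Year 0: k_p_x=1.0, q=0.006, term=0.00566
Year 1: k_p_x=0.994, q=0.059, term=0.052195
Year 2: k_p_x=0.935354, q=0.021, term=0.016492
Year 3: k_p_x=0.915712, q=0.034, term=0.024661
Year 4: k_p_x=0.884577, q=0.057, term=0.037677
Year 5: k_p_x=0.834156, q=0.02, term=0.011761
A_x = 0.1484


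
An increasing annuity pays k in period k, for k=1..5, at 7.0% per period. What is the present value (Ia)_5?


(Ia)_n = sum_{k=1}^{n} k * v^k, v = 1/(1+i)
v = 0.934579
Sum computed term by term:
(Ia)_5 = 11.7469


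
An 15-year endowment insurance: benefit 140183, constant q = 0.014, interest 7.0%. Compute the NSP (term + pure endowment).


Term component = 16509.8798
Pure endowment = 15_p_x * v^15 * benefit = 0.809382 * 0.362446 * 140183 = 41123.7214
NSP = 57633.6012


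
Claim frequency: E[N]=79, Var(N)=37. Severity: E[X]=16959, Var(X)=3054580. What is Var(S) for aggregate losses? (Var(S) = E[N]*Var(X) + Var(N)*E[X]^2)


Var(S) = E[N]*Var(X) + Var(N)*E[X]^2
= 79*3054580 + 37*16959^2
= 241311820 + 10641484197
= 1.0883e+10


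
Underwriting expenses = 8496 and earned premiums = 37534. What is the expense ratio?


Expense ratio = expenses / premiums
= 8496 / 37534
= 0.2264


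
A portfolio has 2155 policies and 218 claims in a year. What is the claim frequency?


frequency = claims / policies
= 218 / 2155
= 0.1012


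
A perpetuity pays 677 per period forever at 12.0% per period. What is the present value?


PV = PMT / i
= 677 / 0.12
= 5641.6667


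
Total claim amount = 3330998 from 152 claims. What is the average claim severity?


severity = total / number
= 3330998 / 152
= 21914.4605


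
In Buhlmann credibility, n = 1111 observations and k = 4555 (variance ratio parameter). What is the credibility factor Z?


Z = n / (n + k)
= 1111 / (1111 + 4555)
= 1111 / 5666
= 0.1961


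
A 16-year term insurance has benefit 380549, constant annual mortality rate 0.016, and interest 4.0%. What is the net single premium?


NSP = benefit * sum_{k=0}^{n-1} k_p_x * q * v^(k+1)
With constant q=0.016, v=0.961538
Sum = 0.167867
NSP = 380549 * 0.167867
= 63881.5655


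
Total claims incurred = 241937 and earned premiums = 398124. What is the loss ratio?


Loss ratio = claims / premiums
= 241937 / 398124
= 0.6077


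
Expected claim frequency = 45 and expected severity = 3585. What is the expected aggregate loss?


E[S] = E[N] * E[X]
= 45 * 3585
= 161325


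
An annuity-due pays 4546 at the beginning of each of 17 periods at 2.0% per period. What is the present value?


PV_due = PMT * (1-(1+i)^(-n))/i * (1+i)
PV_immediate = 64970.8496
PV_due = 64970.8496 * 1.02
= 66270.2665


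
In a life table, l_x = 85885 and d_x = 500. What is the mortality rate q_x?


q_x = d_x / l_x
= 500 / 85885
= 0.0058


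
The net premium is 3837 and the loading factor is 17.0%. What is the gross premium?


Gross = net * (1 + loading)
= 3837 * (1 + 0.17)
= 3837 * 1.17
= 4489.29


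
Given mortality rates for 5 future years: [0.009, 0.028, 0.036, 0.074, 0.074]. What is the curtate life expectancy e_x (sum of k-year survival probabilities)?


e_x = sum_{k=1}^{n} k_p_x
k_p_x values:
  1_p_x = 0.991
  2_p_x = 0.963252
  3_p_x = 0.928575
  4_p_x = 0.85986
  5_p_x = 0.796231
e_x = 4.5389


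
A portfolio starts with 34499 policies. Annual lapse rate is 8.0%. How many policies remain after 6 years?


remaining = initial * (1 - lapse)^years
= 34499 * (1 - 0.08)^6
= 34499 * 0.606355
= 20918.6412


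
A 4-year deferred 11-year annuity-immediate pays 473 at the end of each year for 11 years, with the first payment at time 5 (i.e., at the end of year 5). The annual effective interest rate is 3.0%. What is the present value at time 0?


PV at time 4 of the 11-year annuity-immediate:
a_n = 473 * (1-(1+0.03)^(-11))/0.03 = 4376.4912
Discount back 4 years to time 0:
PV = 4376.4912 * (1+0.03)^(-4)
= 4376.4912 * 0.888487
= 3888.4558


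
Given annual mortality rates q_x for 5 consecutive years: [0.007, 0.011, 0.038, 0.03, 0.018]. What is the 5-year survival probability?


p_k = 1 - q_k for each year
Survival = product of (1 - q_k)
= 0.993 * 0.989 * 0.962 * 0.97 * 0.982
= 0.8999


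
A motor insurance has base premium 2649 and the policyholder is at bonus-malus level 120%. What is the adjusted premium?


adjusted = base * BM_level / 100
= 2649 * 120 / 100
= 2649 * 1.2
= 3178.8


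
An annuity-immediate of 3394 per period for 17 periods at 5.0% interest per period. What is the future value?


FV = PMT * ((1+i)^n - 1) / i
= 3394 * ((1.05)^17 - 1) / 0.05
= 3394 * (2.292018 - 1) / 0.05
= 87702.2034


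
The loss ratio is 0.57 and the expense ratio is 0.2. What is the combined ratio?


Combined ratio = loss ratio + expense ratio
= 0.57 + 0.2
= 0.77


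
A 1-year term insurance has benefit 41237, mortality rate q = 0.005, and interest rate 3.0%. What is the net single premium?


NSP = benefit * q * v
v = 1/(1+i) = 0.970874
NSP = 41237 * 0.005 * 0.970874
= 200.1796


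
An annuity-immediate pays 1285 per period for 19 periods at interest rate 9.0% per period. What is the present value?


PV = PMT * (1 - (1+i)^(-n)) / i
= 1285 * (1 - (1+0.09)^(-19)) / 0.09
= 1285 * (1 - 0.19449) / 0.09
= 1285 * 8.950115
= 11500.8975


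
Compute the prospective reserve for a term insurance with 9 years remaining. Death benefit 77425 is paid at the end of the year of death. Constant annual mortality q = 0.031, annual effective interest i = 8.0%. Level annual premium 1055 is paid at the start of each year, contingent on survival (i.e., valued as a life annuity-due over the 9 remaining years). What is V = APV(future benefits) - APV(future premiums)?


v = 1/(1+i) = 0.925926
APV(future benefits) per unit = sum_{k=0}^{8} k_p_x * q * v^(k+1) = 0.174049
APV(future benefits) = 77425 * 0.174049 = 13475.7779
Life annuity-due factor ä_{x:9} = sum_{k=0}^{8} k_p_x * v^k = 6.063658
APV(future premiums) = 1055 * 6.063658 = 6397.1591
V = 13475.7779 - 6397.1591
= 7078.6188


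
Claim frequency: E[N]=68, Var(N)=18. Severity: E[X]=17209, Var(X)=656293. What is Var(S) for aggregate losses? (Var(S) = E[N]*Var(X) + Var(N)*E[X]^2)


Var(S) = E[N]*Var(X) + Var(N)*E[X]^2
= 68*656293 + 18*17209^2
= 44627924 + 5330694258
= 5.3753e+09


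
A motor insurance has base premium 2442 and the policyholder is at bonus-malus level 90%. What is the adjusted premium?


adjusted = base * BM_level / 100
= 2442 * 90 / 100
= 2442 * 0.9
= 2197.8


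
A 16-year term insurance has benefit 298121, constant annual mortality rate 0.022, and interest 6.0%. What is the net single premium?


NSP = benefit * sum_{k=0}^{n-1} k_p_x * q * v^(k+1)
With constant q=0.022, v=0.943396
Sum = 0.194309
NSP = 298121 * 0.194309
= 57927.5571


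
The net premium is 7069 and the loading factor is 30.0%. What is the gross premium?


Gross = net * (1 + loading)
= 7069 * (1 + 0.3)
= 7069 * 1.3
= 9189.7


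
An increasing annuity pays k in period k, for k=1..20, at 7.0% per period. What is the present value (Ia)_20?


(Ia)_n = sum_{k=1}^{n} k * v^k, v = 1/(1+i)
v = 0.934579
Sum computed term by term:
(Ia)_20 = 88.1031


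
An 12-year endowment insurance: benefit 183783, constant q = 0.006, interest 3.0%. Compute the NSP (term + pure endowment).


Term component = 10643.6661
Pure endowment = 12_p_x * v^12 * benefit = 0.930329 * 0.70138 * 183783 = 119921.0032
NSP = 130564.6693


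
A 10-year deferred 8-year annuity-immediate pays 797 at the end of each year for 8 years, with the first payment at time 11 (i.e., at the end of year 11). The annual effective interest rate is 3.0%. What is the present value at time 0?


PV at time 10 of the 8-year annuity-immediate:
a_n = 797 * (1-(1+0.03)^(-8))/0.03 = 5594.6947
Discount back 10 years to time 0:
PV = 5594.6947 * (1+0.03)^(-10)
= 5594.6947 * 0.744094
= 4162.9783


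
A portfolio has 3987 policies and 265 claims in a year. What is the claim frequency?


frequency = claims / policies
= 265 / 3987
= 0.0665


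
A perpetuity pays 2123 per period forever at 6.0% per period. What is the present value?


PV = PMT / i
= 2123 / 0.06
= 35383.3333


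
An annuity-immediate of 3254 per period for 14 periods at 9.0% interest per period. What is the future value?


FV = PMT * ((1+i)^n - 1) / i
= 3254 * ((1.09)^14 - 1) / 0.09
= 3254 * (3.341727 - 1) / 0.09
= 84666.4416


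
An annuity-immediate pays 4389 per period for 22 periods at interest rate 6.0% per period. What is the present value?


PV = PMT * (1 - (1+i)^(-n)) / i
= 4389 * (1 - (1+0.06)^(-22)) / 0.06
= 4389 * (1 - 0.277505) / 0.06
= 4389 * 12.041582
= 52850.5022


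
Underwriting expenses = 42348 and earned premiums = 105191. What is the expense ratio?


Expense ratio = expenses / premiums
= 42348 / 105191
= 0.4026


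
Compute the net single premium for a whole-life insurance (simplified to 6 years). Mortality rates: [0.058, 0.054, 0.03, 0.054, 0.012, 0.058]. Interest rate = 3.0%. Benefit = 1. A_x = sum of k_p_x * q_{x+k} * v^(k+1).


v = 0.970874
Year 0: k_p_x=1.0, q=0.058, term=0.056311
Year 1: k_p_x=0.942, q=0.054, term=0.047948
Year 2: k_p_x=0.891132, q=0.03, term=0.024465
Year 3: k_p_x=0.864398, q=0.054, term=0.041472
Year 4: k_p_x=0.817721, q=0.012, term=0.008464
Year 5: k_p_x=0.807908, q=0.058, term=0.039243
A_x = 0.2179


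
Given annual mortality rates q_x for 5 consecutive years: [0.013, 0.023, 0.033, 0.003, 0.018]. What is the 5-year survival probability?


p_k = 1 - q_k for each year
Survival = product of (1 - q_k)
= 0.987 * 0.977 * 0.967 * 0.997 * 0.982
= 0.9129


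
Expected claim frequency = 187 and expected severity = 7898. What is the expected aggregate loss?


E[S] = E[N] * E[X]
= 187 * 7898
= 1.4769e+06


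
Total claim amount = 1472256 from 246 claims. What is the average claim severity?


severity = total / number
= 1472256 / 246
= 5984.7805


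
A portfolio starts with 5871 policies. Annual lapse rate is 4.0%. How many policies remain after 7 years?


remaining = initial * (1 - lapse)^years
= 5871 * (1 - 0.04)^7
= 5871 * 0.751447
= 4411.7481


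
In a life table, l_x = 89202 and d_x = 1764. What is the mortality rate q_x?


q_x = d_x / l_x
= 1764 / 89202
= 0.0198


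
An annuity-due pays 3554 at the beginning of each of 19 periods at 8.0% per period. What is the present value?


PV_due = PMT * (1-(1+i)^(-n))/i * (1+i)
PV_immediate = 34131.1916
PV_due = 34131.1916 * 1.08
= 36861.6869


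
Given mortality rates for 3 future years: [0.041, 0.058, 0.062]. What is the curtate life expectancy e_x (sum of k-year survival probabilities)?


e_x = sum_{k=1}^{n} k_p_x
k_p_x values:
  1_p_x = 0.959
  2_p_x = 0.903378
  3_p_x = 0.847369
e_x = 2.7097


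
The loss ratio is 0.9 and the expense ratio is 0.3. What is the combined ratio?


Combined ratio = loss ratio + expense ratio
= 0.9 + 0.3
= 1.2


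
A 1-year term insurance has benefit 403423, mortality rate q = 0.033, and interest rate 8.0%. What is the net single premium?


NSP = benefit * q * v
v = 1/(1+i) = 0.925926
NSP = 403423 * 0.033 * 0.925926
= 12326.8139


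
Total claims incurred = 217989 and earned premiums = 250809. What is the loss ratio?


Loss ratio = claims / premiums
= 217989 / 250809
= 0.8691


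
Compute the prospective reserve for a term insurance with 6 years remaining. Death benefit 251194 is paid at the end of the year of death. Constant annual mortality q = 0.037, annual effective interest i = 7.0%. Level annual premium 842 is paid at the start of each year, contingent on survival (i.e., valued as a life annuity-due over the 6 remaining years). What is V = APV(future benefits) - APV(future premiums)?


v = 1/(1+i) = 0.934579
APV(future benefits) per unit = sum_{k=0}^{5} k_p_x * q * v^(k+1) = 0.162025
APV(future benefits) = 251194 * 0.162025 = 40699.7266
Life annuity-due factor ä_{x:6} = sum_{k=0}^{5} k_p_x * v^k = 4.68559
APV(future premiums) = 842 * 4.68559 = 3945.2668
V = 40699.7266 - 3945.2668
= 36754.4599


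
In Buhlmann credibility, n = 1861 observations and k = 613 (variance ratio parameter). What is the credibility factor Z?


Z = n / (n + k)
= 1861 / (1861 + 613)
= 1861 / 2474
= 0.7522


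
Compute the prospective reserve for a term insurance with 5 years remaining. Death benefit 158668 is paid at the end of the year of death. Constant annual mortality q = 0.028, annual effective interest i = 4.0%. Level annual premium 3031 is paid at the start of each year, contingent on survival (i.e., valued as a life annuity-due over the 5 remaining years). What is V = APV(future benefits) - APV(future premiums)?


v = 1/(1+i) = 0.961538
APV(future benefits) per unit = sum_{k=0}^{4} k_p_x * q * v^(k+1) = 0.118126
APV(future benefits) = 158668 * 0.118126 = 18742.7684
Life annuity-due factor ä_{x:5} = sum_{k=0}^{4} k_p_x * v^k = 4.387526
APV(future premiums) = 3031 * 4.387526 = 13298.5912
V = 18742.7684 - 13298.5912
= 5444.1772


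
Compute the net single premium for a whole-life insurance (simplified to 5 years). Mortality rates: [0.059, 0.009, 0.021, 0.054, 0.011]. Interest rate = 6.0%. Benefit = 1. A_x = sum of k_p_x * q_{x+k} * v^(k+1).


v = 0.943396
Year 0: k_p_x=1.0, q=0.059, term=0.05566
Year 1: k_p_x=0.941, q=0.009, term=0.007537
Year 2: k_p_x=0.932531, q=0.021, term=0.016442
Year 3: k_p_x=0.912948, q=0.054, term=0.03905
Year 4: k_p_x=0.863649, q=0.011, term=0.007099
A_x = 0.1258


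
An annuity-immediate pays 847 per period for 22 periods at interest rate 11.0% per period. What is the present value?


PV = PMT * (1 - (1+i)^(-n)) / i
= 847 * (1 - (1+0.11)^(-22)) / 0.11
= 847 * (1 - 0.100669) / 0.11
= 847 * 8.175739
= 6924.851


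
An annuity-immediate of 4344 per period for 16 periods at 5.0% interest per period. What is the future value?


FV = PMT * ((1+i)^n - 1) / i
= 4344 * ((1.05)^16 - 1) / 0.05
= 4344 * (2.182875 - 1) / 0.05
= 102768.1442


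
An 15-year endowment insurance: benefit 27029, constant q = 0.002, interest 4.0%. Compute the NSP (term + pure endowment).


Term component = 593.5597
Pure endowment = 15_p_x * v^15 * benefit = 0.970416 * 0.555265 * 27029 = 14564.2461
NSP = 15157.8058


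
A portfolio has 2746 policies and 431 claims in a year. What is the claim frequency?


frequency = claims / policies
= 431 / 2746
= 0.157


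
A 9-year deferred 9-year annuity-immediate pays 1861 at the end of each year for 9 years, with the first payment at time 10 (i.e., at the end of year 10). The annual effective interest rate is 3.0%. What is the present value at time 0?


PV at time 9 of the 9-year annuity-immediate:
a_n = 1861 * (1-(1+0.03)^(-9))/0.03 = 14489.9487
Discount back 9 years to time 0:
PV = 14489.9487 * (1+0.03)^(-9)
= 14489.9487 * 0.766417
= 11105.3391


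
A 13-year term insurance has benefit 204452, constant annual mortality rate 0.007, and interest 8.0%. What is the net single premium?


NSP = benefit * sum_{k=0}^{n-1} k_p_x * q * v^(k+1)
With constant q=0.007, v=0.925926
Sum = 0.053457
NSP = 204452 * 0.053457
= 10929.3667


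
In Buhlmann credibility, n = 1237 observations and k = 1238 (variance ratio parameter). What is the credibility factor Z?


Z = n / (n + k)
= 1237 / (1237 + 1238)
= 1237 / 2475
= 0.4998


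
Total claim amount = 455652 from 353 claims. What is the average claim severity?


severity = total / number
= 455652 / 353
= 1290.7989


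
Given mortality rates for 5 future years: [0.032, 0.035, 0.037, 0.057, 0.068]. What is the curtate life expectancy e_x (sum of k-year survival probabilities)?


e_x = sum_{k=1}^{n} k_p_x
k_p_x values:
  1_p_x = 0.968
  2_p_x = 0.93412
  3_p_x = 0.899558
  4_p_x = 0.848283
  5_p_x = 0.7906
e_x = 4.4406


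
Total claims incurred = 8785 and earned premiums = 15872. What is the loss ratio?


Loss ratio = claims / premiums
= 8785 / 15872
= 0.5535


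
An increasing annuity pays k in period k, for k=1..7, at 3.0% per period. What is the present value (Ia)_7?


(Ia)_n = sum_{k=1}^{n} k * v^k, v = 1/(1+i)
v = 0.970874
Sum computed term by term:
(Ia)_7 = 24.185


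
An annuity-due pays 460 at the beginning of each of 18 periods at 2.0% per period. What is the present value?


PV_due = PMT * (1-(1+i)^(-n))/i * (1+i)
PV_immediate = 6896.3344
PV_due = 6896.3344 * 1.02
= 7034.2611


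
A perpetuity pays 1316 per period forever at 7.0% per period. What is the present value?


PV = PMT / i
= 1316 / 0.07
= 18800.0


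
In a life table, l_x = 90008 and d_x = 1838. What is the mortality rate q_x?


q_x = d_x / l_x
= 1838 / 90008
= 0.0204


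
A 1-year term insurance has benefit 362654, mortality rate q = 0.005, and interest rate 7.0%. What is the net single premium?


NSP = benefit * q * v
v = 1/(1+i) = 0.934579
NSP = 362654 * 0.005 * 0.934579
= 1694.6449


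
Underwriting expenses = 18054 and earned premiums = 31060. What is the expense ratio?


Expense ratio = expenses / premiums
= 18054 / 31060
= 0.5813


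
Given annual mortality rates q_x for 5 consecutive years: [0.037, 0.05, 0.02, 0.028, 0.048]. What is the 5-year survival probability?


p_k = 1 - q_k for each year
Survival = product of (1 - q_k)
= 0.963 * 0.95 * 0.98 * 0.972 * 0.952
= 0.8296


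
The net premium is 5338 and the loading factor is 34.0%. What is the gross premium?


Gross = net * (1 + loading)
= 5338 * (1 + 0.34)
= 5338 * 1.34
= 7152.92


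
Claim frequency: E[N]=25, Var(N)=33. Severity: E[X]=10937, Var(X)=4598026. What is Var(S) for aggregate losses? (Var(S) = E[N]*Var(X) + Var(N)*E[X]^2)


Var(S) = E[N]*Var(X) + Var(N)*E[X]^2
= 25*4598026 + 33*10937^2
= 114950650 + 3947392977
= 4.0623e+09


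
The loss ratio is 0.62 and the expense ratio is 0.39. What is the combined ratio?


Combined ratio = loss ratio + expense ratio
= 0.62 + 0.39
= 1.01


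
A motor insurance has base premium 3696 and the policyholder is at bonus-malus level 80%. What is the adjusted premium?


adjusted = base * BM_level / 100
= 3696 * 80 / 100
= 3696 * 0.8
= 2956.8


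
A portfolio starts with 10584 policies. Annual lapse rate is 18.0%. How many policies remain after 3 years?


remaining = initial * (1 - lapse)^years
= 10584 * (1 - 0.18)^3
= 10584 * 0.551368
= 5835.6789


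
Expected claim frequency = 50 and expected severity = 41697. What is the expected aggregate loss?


E[S] = E[N] * E[X]
= 50 * 41697
= 2.0848e+06


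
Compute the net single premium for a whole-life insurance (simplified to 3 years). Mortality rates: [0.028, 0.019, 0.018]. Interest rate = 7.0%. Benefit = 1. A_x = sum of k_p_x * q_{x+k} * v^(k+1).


v = 0.934579
Year 0: k_p_x=1.0, q=0.028, term=0.026168
Year 1: k_p_x=0.972, q=0.019, term=0.016131
Year 2: k_p_x=0.953532, q=0.018, term=0.014011
A_x = 0.0563


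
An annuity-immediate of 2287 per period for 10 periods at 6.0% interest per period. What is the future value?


FV = PMT * ((1+i)^n - 1) / i
= 2287 * ((1.06)^10 - 1) / 0.06
= 2287 * (1.790848 - 1) / 0.06
= 30144.478


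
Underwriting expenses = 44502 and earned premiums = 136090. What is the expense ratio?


Expense ratio = expenses / premiums
= 44502 / 136090
= 0.327


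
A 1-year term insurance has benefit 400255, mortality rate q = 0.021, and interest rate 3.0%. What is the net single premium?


NSP = benefit * q * v
v = 1/(1+i) = 0.970874
NSP = 400255 * 0.021 * 0.970874
= 8160.5388


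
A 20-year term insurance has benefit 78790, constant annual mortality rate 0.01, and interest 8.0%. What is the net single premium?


NSP = benefit * sum_{k=0}^{n-1} k_p_x * q * v^(k+1)
With constant q=0.01, v=0.925926
Sum = 0.091613
NSP = 78790 * 0.091613
= 7218.2104


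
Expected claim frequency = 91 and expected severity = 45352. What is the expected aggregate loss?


E[S] = E[N] * E[X]
= 91 * 45352
= 4.1270e+06


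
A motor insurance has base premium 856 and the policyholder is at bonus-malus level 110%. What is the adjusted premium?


adjusted = base * BM_level / 100
= 856 * 110 / 100
= 856 * 1.1
= 941.6


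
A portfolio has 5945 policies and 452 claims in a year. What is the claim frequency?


frequency = claims / policies
= 452 / 5945
= 0.076


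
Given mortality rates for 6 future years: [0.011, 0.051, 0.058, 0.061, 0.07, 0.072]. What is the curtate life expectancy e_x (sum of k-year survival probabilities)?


e_x = sum_{k=1}^{n} k_p_x
k_p_x values:
  1_p_x = 0.989
  2_p_x = 0.938561
  3_p_x = 0.884124
  4_p_x = 0.830193
  5_p_x = 0.772079
  6_p_x = 0.71649
e_x = 5.1304


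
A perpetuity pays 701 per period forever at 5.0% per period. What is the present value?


PV = PMT / i
= 701 / 0.05
= 14020.0


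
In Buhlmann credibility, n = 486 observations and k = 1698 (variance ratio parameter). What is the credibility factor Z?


Z = n / (n + k)
= 486 / (486 + 1698)
= 486 / 2184
= 0.2225


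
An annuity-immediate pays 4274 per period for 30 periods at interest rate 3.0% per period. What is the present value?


PV = PMT * (1 - (1+i)^(-n)) / i
= 4274 * (1 - (1+0.03)^(-30)) / 0.03
= 4274 * (1 - 0.411987) / 0.03
= 4274 * 19.600441
= 83772.2863


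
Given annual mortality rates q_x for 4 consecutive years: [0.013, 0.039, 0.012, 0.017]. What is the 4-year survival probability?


p_k = 1 - q_k for each year
Survival = product of (1 - q_k)
= 0.987 * 0.961 * 0.988 * 0.983
= 0.9212


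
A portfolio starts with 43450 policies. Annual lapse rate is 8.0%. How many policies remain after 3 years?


remaining = initial * (1 - lapse)^years
= 43450 * (1 - 0.08)^3
= 43450 * 0.778688
= 33833.9936


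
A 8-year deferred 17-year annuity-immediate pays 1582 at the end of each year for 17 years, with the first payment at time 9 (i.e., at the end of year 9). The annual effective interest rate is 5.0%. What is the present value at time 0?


PV at time 8 of the 17-year annuity-immediate:
a_n = 1582 * (1-(1+0.05)^(-17))/0.05 = 17835.5728
Discount back 8 years to time 0:
PV = 17835.5728 * (1+0.05)^(-8)
= 17835.5728 * 0.676839
= 12071.8177


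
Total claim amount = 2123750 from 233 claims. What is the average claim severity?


severity = total / number
= 2123750 / 233
= 9114.8069


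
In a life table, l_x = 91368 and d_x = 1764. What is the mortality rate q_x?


q_x = d_x / l_x
= 1764 / 91368
= 0.0193


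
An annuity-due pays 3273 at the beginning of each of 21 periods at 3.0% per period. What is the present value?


PV_due = PMT * (1-(1+i)^(-n))/i * (1+i)
PV_immediate = 50453.374
PV_due = 50453.374 * 1.03
= 51966.9752


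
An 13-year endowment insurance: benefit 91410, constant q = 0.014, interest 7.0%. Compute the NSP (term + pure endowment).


Term component = 9971.7592
Pure endowment = 13_p_x * v^13 * benefit = 0.83253 * 0.414964 * 91410 = 31579.445
NSP = 41551.2042


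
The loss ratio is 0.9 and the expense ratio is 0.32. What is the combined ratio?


Combined ratio = loss ratio + expense ratio
= 0.9 + 0.32
= 1.22


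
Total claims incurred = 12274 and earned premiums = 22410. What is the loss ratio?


Loss ratio = claims / premiums
= 12274 / 22410
= 0.5477


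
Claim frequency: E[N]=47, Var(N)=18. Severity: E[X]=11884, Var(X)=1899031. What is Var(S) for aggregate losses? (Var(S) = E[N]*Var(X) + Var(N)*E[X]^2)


Var(S) = E[N]*Var(X) + Var(N)*E[X]^2
= 47*1899031 + 18*11884^2
= 89254457 + 2542130208
= 2.6314e+09


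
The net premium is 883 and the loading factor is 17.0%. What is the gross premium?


Gross = net * (1 + loading)
= 883 * (1 + 0.17)
= 883 * 1.17
= 1033.11


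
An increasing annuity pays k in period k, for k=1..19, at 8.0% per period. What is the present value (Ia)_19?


(Ia)_n = sum_{k=1}^{n} k * v^k, v = 1/(1+i)
v = 0.925926
Sum computed term by term:
(Ia)_19 = 74.617


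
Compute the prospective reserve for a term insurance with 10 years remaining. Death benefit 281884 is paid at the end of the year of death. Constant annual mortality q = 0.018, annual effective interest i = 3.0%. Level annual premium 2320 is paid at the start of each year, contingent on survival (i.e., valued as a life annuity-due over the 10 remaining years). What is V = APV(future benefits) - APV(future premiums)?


v = 1/(1+i) = 0.970874
APV(future benefits) per unit = sum_{k=0}^{9} k_p_x * q * v^(k+1) = 0.142312
APV(future benefits) = 281884 * 0.142312 = 40115.4891
Life annuity-due factor ä_{x:10} = sum_{k=0}^{9} k_p_x * v^k = 8.143412
APV(future premiums) = 2320 * 8.143412 = 18892.7149
V = 40115.4891 - 18892.7149
= 21222.7742


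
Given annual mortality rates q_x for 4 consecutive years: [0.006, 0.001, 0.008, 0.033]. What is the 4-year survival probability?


p_k = 1 - q_k for each year
Survival = product of (1 - q_k)
= 0.994 * 0.999 * 0.992 * 0.967
= 0.9526


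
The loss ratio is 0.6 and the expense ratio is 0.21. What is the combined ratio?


Combined ratio = loss ratio + expense ratio
= 0.6 + 0.21
= 0.81


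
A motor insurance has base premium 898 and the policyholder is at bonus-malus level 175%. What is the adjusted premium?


adjusted = base * BM_level / 100
= 898 * 175 / 100
= 898 * 1.75
= 1571.5


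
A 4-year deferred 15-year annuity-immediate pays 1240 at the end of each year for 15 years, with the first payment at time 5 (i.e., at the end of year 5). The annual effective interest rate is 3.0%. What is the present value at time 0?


PV at time 4 of the 15-year annuity-immediate:
a_n = 1240 * (1-(1+0.03)^(-15))/0.03 = 14803.0395
Discount back 4 years to time 0:
PV = 14803.0395 * (1+0.03)^(-4)
= 14803.0395 * 0.888487
= 13152.3089


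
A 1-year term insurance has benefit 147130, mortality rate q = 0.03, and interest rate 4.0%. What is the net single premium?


NSP = benefit * q * v
v = 1/(1+i) = 0.961538
NSP = 147130 * 0.03 * 0.961538
= 4244.1346


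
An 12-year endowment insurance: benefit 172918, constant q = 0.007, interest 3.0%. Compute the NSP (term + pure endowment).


Term component = 11624.011
Pure endowment = 12_p_x * v^12 * benefit = 0.91916 * 0.70138 * 172918 = 111476.7989
NSP = 123100.8099


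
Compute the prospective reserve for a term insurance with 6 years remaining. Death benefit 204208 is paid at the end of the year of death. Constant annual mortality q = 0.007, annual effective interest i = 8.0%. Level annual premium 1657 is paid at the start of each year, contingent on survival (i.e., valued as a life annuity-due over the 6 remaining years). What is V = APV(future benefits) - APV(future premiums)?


v = 1/(1+i) = 0.925926
APV(future benefits) per unit = sum_{k=0}^{5} k_p_x * q * v^(k+1) = 0.031849
APV(future benefits) = 204208 * 0.031849 = 6503.8379
Life annuity-due factor ä_{x:6} = sum_{k=0}^{5} k_p_x * v^k = 4.913859
APV(future premiums) = 1657 * 4.913859 = 8142.264
V = 6503.8379 - 8142.264
= -1638.4261


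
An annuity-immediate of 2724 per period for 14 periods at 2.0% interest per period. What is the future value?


FV = PMT * ((1+i)^n - 1) / i
= 2724 * ((1.02)^14 - 1) / 0.02
= 2724 * (1.319479 - 1) / 0.02
= 43513.0075


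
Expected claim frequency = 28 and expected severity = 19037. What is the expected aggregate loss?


E[S] = E[N] * E[X]
= 28 * 19037
= 533036


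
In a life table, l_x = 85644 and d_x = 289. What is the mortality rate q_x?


q_x = d_x / l_x
= 289 / 85644
= 0.0034


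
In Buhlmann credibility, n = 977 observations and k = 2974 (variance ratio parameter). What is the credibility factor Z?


Z = n / (n + k)
= 977 / (977 + 2974)
= 977 / 3951
= 0.2473


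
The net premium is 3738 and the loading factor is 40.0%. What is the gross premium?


Gross = net * (1 + loading)
= 3738 * (1 + 0.4)
= 3738 * 1.4
= 5233.2


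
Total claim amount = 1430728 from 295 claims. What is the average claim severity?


severity = total / number
= 1430728 / 295
= 4849.9254


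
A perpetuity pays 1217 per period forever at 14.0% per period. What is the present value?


PV = PMT / i
= 1217 / 0.14
= 8692.8571


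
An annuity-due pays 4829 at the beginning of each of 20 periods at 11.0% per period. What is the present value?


PV_due = PMT * (1-(1+i)^(-n))/i * (1+i)
PV_immediate = 38454.9115
PV_due = 38454.9115 * 1.11
= 42684.9517


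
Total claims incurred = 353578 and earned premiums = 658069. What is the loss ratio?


Loss ratio = claims / premiums
= 353578 / 658069
= 0.5373


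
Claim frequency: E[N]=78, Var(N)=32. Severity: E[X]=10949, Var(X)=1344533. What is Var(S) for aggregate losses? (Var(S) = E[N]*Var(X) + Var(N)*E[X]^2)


Var(S) = E[N]*Var(X) + Var(N)*E[X]^2
= 78*1344533 + 32*10949^2
= 104873574 + 3836179232
= 3.9411e+09


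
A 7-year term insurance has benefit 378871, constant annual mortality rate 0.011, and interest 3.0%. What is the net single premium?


NSP = benefit * sum_{k=0}^{n-1} k_p_x * q * v^(k+1)
With constant q=0.011, v=0.970874
Sum = 0.066399
NSP = 378871 * 0.066399
= 25156.7319


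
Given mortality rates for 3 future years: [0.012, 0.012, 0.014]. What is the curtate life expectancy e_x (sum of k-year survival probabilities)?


e_x = sum_{k=1}^{n} k_p_x
k_p_x values:
  1_p_x = 0.988
  2_p_x = 0.976144
  3_p_x = 0.962478
e_x = 2.9266


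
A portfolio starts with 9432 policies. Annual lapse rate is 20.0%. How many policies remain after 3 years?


remaining = initial * (1 - lapse)^years
= 9432 * (1 - 0.2)^3
= 9432 * 0.512
= 4829.184


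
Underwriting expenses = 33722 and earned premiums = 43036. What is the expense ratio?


Expense ratio = expenses / premiums
= 33722 / 43036
= 0.7836


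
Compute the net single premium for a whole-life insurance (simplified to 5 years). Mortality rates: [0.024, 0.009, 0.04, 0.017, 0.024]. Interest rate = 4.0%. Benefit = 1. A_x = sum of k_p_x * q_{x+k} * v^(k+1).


v = 0.961538
Year 0: k_p_x=1.0, q=0.024, term=0.023077
Year 1: k_p_x=0.976, q=0.009, term=0.008121
Year 2: k_p_x=0.967216, q=0.04, term=0.034394
Year 3: k_p_x=0.928527, q=0.017, term=0.013493
Year 4: k_p_x=0.912742, q=0.024, term=0.018005
A_x = 0.0971


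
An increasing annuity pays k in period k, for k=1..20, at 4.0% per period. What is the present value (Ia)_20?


(Ia)_n = sum_{k=1}^{n} k * v^k, v = 1/(1+i)
v = 0.961538
Sum computed term by term:
(Ia)_20 = 125.155


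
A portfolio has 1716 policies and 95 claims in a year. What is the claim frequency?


frequency = claims / policies
= 95 / 1716
= 0.0554


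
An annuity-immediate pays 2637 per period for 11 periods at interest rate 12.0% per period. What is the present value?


PV = PMT * (1 - (1+i)^(-n)) / i
= 2637 * (1 - (1+0.12)^(-11)) / 0.12
= 2637 * (1 - 0.287476) / 0.12
= 2637 * 5.937699
= 15657.7126


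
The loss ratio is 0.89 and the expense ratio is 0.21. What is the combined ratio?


Combined ratio = loss ratio + expense ratio
= 0.89 + 0.21
= 1.1


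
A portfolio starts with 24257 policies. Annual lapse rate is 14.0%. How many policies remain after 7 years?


remaining = initial * (1 - lapse)^years
= 24257 * (1 - 0.14)^7
= 24257 * 0.347928
= 8439.6852


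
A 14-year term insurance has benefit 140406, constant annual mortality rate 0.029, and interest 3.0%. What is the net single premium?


NSP = benefit * sum_{k=0}^{n-1} k_p_x * q * v^(k+1)
With constant q=0.029, v=0.970874
Sum = 0.2763
NSP = 140406 * 0.2763
= 38794.1439


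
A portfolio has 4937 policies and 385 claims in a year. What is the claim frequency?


frequency = claims / policies
= 385 / 4937
= 0.078


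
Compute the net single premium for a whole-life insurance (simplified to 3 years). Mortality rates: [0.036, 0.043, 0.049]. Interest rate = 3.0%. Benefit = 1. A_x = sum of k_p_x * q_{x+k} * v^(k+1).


v = 0.970874
Year 0: k_p_x=1.0, q=0.036, term=0.034951
Year 1: k_p_x=0.964, q=0.043, term=0.039072
Year 2: k_p_x=0.922548, q=0.049, term=0.041369
A_x = 0.1154


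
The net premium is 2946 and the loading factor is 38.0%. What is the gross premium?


Gross = net * (1 + loading)
= 2946 * (1 + 0.38)
= 2946 * 1.38
= 4065.48


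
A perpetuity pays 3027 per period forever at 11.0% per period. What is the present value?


PV = PMT / i
= 3027 / 0.11
= 27518.1818


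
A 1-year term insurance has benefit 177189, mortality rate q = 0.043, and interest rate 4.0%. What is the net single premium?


NSP = benefit * q * v
v = 1/(1+i) = 0.961538
NSP = 177189 * 0.043 * 0.961538
= 7326.0837


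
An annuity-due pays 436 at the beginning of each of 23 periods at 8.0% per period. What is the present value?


PV_due = PMT * (1-(1+i)^(-n))/i * (1+i)
PV_immediate = 4521.7817
PV_due = 4521.7817 * 1.08
= 4883.5242


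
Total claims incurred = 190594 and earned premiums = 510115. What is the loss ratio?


Loss ratio = claims / premiums
= 190594 / 510115
= 0.3736


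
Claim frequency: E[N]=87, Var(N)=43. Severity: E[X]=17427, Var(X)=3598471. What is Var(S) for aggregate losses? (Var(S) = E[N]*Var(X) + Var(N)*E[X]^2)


Var(S) = E[N]*Var(X) + Var(N)*E[X]^2
= 87*3598471 + 43*17427^2
= 313066977 + 13059114147
= 1.3372e+10


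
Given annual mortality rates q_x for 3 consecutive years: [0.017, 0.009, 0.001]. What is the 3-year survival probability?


p_k = 1 - q_k for each year
Survival = product of (1 - q_k)
= 0.983 * 0.991 * 0.999
= 0.9732


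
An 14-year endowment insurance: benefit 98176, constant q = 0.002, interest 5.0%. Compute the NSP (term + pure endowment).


Term component = 1921.5746
Pure endowment = 14_p_x * v^14 * benefit = 0.972361 * 0.505068 * 98176 = 48215.0615
NSP = 50136.636
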